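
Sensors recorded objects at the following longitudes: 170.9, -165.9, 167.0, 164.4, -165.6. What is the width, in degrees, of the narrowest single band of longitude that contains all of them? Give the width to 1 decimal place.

Sort the longitudes: -165.9°, -165.6°, +164.4°, +167.0°, +170.9°.
Eastward gaps between consecutive values (wrapping around): 0.3°, 330.0°, 2.6°, 3.9°, 23.2°.
Largest gap = 330.0° ⇒ minimal covering band is its complement: 360° − 330.0° = 30.0°.
Band runs from +164.4° eastward to -165.6°, crossing the antimeridian.

30.0°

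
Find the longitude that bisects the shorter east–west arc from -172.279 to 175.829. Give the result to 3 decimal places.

Signed shortest Δλ from -172.279° to +175.829° is -11.892°.
Midpoint longitude = -172.279° + (-11.892°)/2 = -172.279° − 5.946° = -178.225°.
(The naïve average (-172.279 + +175.829)/2 = 1.775° is on the wrong side of the globe.)

-178.225°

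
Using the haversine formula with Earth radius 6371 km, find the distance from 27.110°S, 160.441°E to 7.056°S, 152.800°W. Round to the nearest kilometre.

Δλ = -152.800 − 160.441 = -313.241°; wrapped into (−180°, 180°]: 46.759°.
Δφ = -7.056 − -27.110 = 20.054°.
a = sin²(Δφ/2) + cos φ₁ · cos φ₂ · sin²(Δλ/2) = 0.169419.
c = 2·atan2(√a, √(1−a)) = 0.84843 rad → d = 6371·c ≈ 5405.35 km.

5405 km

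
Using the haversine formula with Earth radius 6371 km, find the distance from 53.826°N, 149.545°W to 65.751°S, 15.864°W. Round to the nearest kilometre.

Δλ = -15.864 − -149.545 = 133.681°.
Δφ = -65.751 − 53.826 = -119.577°.
a = sin²(Δφ/2) + cos φ₁ · cos φ₂ · sin²(Δλ/2) = 0.951713.
c = 2·atan2(√a, √(1−a)) = 2.69849 rad → d = 6371·c ≈ 17192.09 km.

17192 km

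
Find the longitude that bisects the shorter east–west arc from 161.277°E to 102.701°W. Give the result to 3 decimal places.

Signed shortest Δλ from +161.277° to -102.701° is +96.022°.
Midpoint longitude = +161.277° + (+96.022°)/2 = +161.277° + 48.011° = +209.288°.
Normalise into (−180°, 180°]: -150.712°.
(The naïve average (+161.277 + -102.701)/2 = 29.288° is on the wrong side of the globe.)

150.712°W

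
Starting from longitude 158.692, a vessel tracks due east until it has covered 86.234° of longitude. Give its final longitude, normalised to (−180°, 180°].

Start at +158.692°; shift +86.234° → +244.926°.
+244.926° lies outside (−180°, 180°]; subtract 360° → -115.074°.

-115.074°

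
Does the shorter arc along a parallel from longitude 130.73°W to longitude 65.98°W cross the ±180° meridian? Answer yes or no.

No

Signed shortest Δλ = ((-65.98 − -130.73 + 180) mod 360) − 180 = 64.75°.
Going east by 64.75° from -130.73° reaches -65.98° without touching 180°.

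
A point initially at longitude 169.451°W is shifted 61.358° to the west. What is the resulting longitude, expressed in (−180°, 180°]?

129.191°E

Start at -169.451°; shift −61.358° → -230.809°.
-230.809° lies outside (−180°, 180°]; add 360° → +129.191°.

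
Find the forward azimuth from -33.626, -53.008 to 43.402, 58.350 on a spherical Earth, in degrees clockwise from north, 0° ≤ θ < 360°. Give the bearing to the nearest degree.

58°

Δλ = 58.350 − -53.008 = 111.358°.
θ = atan2( sin Δλ · cos φ₂ , cos φ₁ · sin φ₂ − sin φ₁ · cos φ₂ · cos Δλ )
  = atan2(0.67665, 0.42561) = 57.831° → normalised to [0°, 360°): 57.831°.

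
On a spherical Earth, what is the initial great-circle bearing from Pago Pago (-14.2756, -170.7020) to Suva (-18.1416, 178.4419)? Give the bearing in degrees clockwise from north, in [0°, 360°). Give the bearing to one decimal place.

248.2°

Δλ = 178.4419 − -170.7020 = 349.1439°; wrapped into (−180°, 180°]: -10.8561°.
θ = atan2( sin Δλ · cos φ₂ , cos φ₁ · sin φ₂ − sin φ₁ · cos φ₂ · cos Δλ )
  = atan2(-0.17898, -0.07162) = -111.808° → normalised to [0°, 360°): 248.192°.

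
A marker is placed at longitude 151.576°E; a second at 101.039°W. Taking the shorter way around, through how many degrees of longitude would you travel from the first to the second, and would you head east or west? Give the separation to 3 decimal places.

Raw difference: -101.039 − 151.576 = -252.615°.
Normalise into (−180°, 180°]: -252.615° + 360° = 107.385°.
Positive ⇒ the second point lies to the east; separation 107.385°.

107.385° east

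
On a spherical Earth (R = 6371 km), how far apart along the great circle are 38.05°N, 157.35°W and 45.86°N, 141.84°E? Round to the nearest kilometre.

4980 km

Δλ = 141.84 − -157.35 = 299.19°; wrapped into (−180°, 180°]: -60.81°.
Δφ = 45.86 − 38.05 = 7.81°.
a = sin²(Δφ/2) + cos φ₁ · cos φ₂ · sin²(Δλ/2) = 0.145110.
c = 2·atan2(√a, √(1−a)) = 0.78161 rad → d = 6371·c ≈ 4979.65 km.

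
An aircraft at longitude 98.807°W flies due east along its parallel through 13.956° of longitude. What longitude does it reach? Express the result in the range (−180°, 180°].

84.851°W

Start at -98.807°; shift +13.956° → -84.851°.
-84.851° already lies in (−180°, 180°].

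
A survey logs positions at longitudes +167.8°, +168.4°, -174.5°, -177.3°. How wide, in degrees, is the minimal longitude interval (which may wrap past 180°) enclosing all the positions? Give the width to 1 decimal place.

Sort the longitudes: -177.3°, -174.5°, +167.8°, +168.4°.
Eastward gaps between consecutive values (wrapping around): 2.8°, 342.3°, 0.6°, 14.3°.
Largest gap = 342.3° ⇒ minimal covering band is its complement: 360° − 342.3° = 17.7°.
Band runs from +167.8° eastward to -174.5°, crossing the antimeridian.

17.7°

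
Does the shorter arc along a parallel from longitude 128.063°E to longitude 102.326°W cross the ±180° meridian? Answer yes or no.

Yes

Naïve |-102.326 − 128.063| = 230.389° > 180°, so the shorter arc goes the other way round — across 180°.
Signed shortest Δλ = ((-102.326 − 128.063 + 180) mod 360) − 180 = 129.611°.
Going east by 129.611° from +128.063° passes through 180° before reaching -102.326°.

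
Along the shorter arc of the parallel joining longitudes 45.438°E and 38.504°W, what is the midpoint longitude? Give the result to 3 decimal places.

3.467°E

Signed shortest Δλ from +45.438° to -38.504° is -83.942°.
Midpoint longitude = +45.438° + (-83.942°)/2 = +45.438° − 41.971° = +3.467°.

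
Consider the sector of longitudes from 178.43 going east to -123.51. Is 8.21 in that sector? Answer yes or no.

No

Band width going east from +178.43° to -123.51°: ((-123.51 − 178.43) mod 360) = 58.06°.
Offset of +8.21° east of the west edge: ((8.21 − 178.43) mod 360) = 189.78°.
189.78° > 58.06° ⇒ outside.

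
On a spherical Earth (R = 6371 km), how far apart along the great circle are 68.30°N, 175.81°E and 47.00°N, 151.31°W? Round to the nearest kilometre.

Δλ = -151.31 − 175.81 = -327.12°; wrapped into (−180°, 180°]: 32.88°.
Δφ = 47.00 − 68.30 = -21.30°.
a = sin²(Δφ/2) + cos φ₁ · cos φ₂ · sin²(Δλ/2) = 0.054352.
c = 2·atan2(√a, √(1−a)) = 0.47060 rad → d = 6371·c ≈ 2998.19 km.

2998 km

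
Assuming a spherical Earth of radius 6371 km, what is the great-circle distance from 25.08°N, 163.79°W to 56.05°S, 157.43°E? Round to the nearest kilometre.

9735 km

Δλ = 157.43 − -163.79 = 321.22°; wrapped into (−180°, 180°]: -38.78°.
Δφ = -56.05 − 25.08 = -81.13°.
a = sin²(Δφ/2) + cos φ₁ · cos φ₂ · sin²(Δλ/2) = 0.478655.
c = 2·atan2(√a, √(1−a)) = 1.52809 rad → d = 6371·c ≈ 9735.49 km.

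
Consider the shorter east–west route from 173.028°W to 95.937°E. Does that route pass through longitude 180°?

Naïve |95.937 − -173.028| = 268.965° > 180°, so the shorter arc goes the other way round — across 180°.
Signed shortest Δλ = ((95.937 − -173.028 + 180) mod 360) − 180 = -91.035°.
Going west by 91.035° from -173.028° passes through 180° before reaching +95.937°.

Yes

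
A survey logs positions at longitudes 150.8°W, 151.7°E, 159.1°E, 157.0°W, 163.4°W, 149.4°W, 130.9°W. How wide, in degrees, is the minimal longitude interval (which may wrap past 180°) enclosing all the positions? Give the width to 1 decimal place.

77.4°

Sort the longitudes: -163.4°, -157.0°, -150.8°, -149.4°, -130.9°, +151.7°, +159.1°.
Eastward gaps between consecutive values (wrapping around): 6.4°, 6.2°, 1.4°, 18.5°, 282.6°, 7.4°, 37.5°.
Largest gap = 282.6° ⇒ minimal covering band is its complement: 360° − 282.6° = 77.4°.
Band runs from +151.7° eastward to -130.9°, crossing the antimeridian.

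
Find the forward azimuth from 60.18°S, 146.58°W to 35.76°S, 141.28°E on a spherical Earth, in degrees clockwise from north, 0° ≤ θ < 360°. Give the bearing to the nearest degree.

264°

Δλ = 141.28 − -146.58 = 287.86°; wrapped into (−180°, 180°]: -72.14°.
θ = atan2( sin Δλ · cos φ₂ , cos φ₁ · sin φ₂ − sin φ₁ · cos φ₂ · cos Δλ )
  = atan2(-0.77237, -0.07468) = -95.523° → normalised to [0°, 360°): 264.477°.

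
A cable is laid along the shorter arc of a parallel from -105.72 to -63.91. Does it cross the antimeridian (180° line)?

Signed shortest Δλ = ((-63.91 − -105.72 + 180) mod 360) − 180 = 41.81°.
Going east by 41.81° from -105.72° reaches -63.91° without touching 180°.

No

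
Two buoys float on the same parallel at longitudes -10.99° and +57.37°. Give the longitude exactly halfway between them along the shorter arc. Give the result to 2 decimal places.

+23.19°

Signed shortest Δλ from -10.99° to +57.37° is +68.36°.
Midpoint longitude = -10.99° + (+68.36°)/2 = -10.99° + 34.18° = +23.19°.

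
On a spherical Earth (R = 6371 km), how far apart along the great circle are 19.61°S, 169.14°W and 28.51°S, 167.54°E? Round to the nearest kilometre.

Δλ = 167.54 − -169.14 = 336.68°; wrapped into (−180°, 180°]: -23.32°.
Δφ = -28.51 − -19.61 = -8.90°.
a = sin²(Δφ/2) + cos φ₁ · cos φ₂ · sin²(Δλ/2) = 0.039831.
c = 2·atan2(√a, √(1−a)) = 0.40185 rad → d = 6371·c ≈ 2560.20 km.

2560 km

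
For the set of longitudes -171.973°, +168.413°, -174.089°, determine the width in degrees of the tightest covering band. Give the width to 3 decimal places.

19.614°

Sort the longitudes: -174.089°, -171.973°, +168.413°.
Eastward gaps between consecutive values (wrapping around): 2.116°, 340.386°, 17.498°.
Largest gap = 340.386° ⇒ minimal covering band is its complement: 360° − 340.386° = 19.614°.
Band runs from +168.413° eastward to -171.973°, crossing the antimeridian.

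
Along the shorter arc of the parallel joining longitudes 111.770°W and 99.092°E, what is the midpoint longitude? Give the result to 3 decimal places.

Signed shortest Δλ from -111.770° to +99.092° is -149.138°.
Midpoint longitude = -111.770° + (-149.138°)/2 = -111.770° − 74.569° = -186.339°.
Normalise into (−180°, 180°]: +173.661°.
(The naïve average (-111.770 + +99.092)/2 = -6.339° is on the wrong side of the globe.)

173.661°E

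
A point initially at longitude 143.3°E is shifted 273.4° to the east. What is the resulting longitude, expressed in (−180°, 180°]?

Start at +143.3°; shift +273.4° → +416.7°.
+416.7° lies outside (−180°, 180°]; subtract 360° → +56.7°.

56.7°E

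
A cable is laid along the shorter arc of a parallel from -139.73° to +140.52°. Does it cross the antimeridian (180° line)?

Yes

Naïve |140.52 − -139.73| = 280.25° > 180°, so the shorter arc goes the other way round — across 180°.
Signed shortest Δλ = ((140.52 − -139.73 + 180) mod 360) − 180 = -79.75°.
Going west by 79.75° from -139.73° passes through 180° before reaching +140.52°.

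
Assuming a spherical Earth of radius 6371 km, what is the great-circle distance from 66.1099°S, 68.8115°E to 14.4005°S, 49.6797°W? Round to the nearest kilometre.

Δλ = -49.6797 − 68.8115 = -118.4912°.
Δφ = -14.4005 − -66.1099 = 51.7094°.
a = sin²(Δφ/2) + cos φ₁ · cos φ₂ · sin²(Δλ/2) = 0.479863.
c = 2·atan2(√a, √(1−a)) = 1.53051 rad → d = 6371·c ≈ 9750.89 km.

9751 km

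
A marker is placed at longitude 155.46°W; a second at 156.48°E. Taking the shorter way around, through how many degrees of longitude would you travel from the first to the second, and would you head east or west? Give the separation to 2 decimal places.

Raw difference: 156.48 − -155.46 = 311.94°.
Normalise into (−180°, 180°]: 311.94° − 360° = -48.06°.
Negative ⇒ the second point lies to the west; separation 48.06°.

48.06° west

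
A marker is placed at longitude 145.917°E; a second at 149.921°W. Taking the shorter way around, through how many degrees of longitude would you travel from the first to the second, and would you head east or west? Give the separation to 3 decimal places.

64.162° east

Raw difference: -149.921 − 145.917 = -295.838°.
Normalise into (−180°, 180°]: -295.838° + 360° = 64.162°.
Positive ⇒ the second point lies to the east; separation 64.162°.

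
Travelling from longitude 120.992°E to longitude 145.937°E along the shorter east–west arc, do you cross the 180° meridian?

Signed shortest Δλ = ((145.937 − 120.992 + 180) mod 360) − 180 = 24.945°.
Going east by 24.945° from +120.992° reaches +145.937° without touching 180°.

No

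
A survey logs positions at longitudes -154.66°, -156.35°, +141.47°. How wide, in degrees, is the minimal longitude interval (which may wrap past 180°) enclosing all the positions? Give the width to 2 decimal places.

Sort the longitudes: -156.35°, -154.66°, +141.47°.
Eastward gaps between consecutive values (wrapping around): 1.69°, 296.13°, 62.18°.
Largest gap = 296.13° ⇒ minimal covering band is its complement: 360° − 296.13° = 63.87°.
Band runs from +141.47° eastward to -154.66°, crossing the antimeridian.

63.87°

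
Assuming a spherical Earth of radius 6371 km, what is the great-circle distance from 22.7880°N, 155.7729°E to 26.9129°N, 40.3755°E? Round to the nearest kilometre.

11143 km

Δλ = 40.3755 − 155.7729 = -115.3974°.
Δφ = 26.9129 − 22.7880 = 4.1249°.
a = sin²(Δφ/2) + cos φ₁ · cos φ₂ · sin²(Δλ/2) = 0.588638.
c = 2·atan2(√a, √(1−a)) = 1.74901 rad → d = 6371·c ≈ 11142.97 km.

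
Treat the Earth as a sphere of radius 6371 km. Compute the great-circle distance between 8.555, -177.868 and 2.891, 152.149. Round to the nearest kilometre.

Δλ = 152.149 − -177.868 = 330.017°; wrapped into (−180°, 180°]: -29.983°.
Δφ = 2.891 − 8.555 = -5.664°.
a = sin²(Δφ/2) + cos φ₁ · cos φ₂ · sin²(Δλ/2) = 0.068526.
c = 2·atan2(√a, √(1−a)) = 0.52972 rad → d = 6371·c ≈ 3374.84 km.

3375 km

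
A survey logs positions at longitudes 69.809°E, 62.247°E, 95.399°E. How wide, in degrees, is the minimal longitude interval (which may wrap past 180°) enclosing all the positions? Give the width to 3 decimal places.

33.152°

Sort the longitudes: +62.247°, +69.809°, +95.399°.
Eastward gaps between consecutive values (wrapping around): 7.562°, 25.590°, 326.848°.
Largest gap = 326.848° ⇒ minimal covering band is its complement: 360° − 326.848° = 33.152°.
Band runs from +62.247° eastward to +95.399°.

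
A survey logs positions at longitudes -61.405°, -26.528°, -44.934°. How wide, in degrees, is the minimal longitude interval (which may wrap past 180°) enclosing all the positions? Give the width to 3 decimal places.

34.877°

Sort the longitudes: -61.405°, -44.934°, -26.528°.
Eastward gaps between consecutive values (wrapping around): 16.471°, 18.406°, 325.123°.
Largest gap = 325.123° ⇒ minimal covering band is its complement: 360° − 325.123° = 34.877°.
Band runs from -61.405° eastward to -26.528°.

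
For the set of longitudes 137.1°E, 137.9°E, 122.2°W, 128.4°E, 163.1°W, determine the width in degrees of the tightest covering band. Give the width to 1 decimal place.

Sort the longitudes: -163.1°, -122.2°, +128.4°, +137.1°, +137.9°.
Eastward gaps between consecutive values (wrapping around): 40.9°, 250.6°, 8.7°, 0.8°, 59.0°.
Largest gap = 250.6° ⇒ minimal covering band is its complement: 360° − 250.6° = 109.4°.
Band runs from +128.4° eastward to -122.2°, crossing the antimeridian.

109.4°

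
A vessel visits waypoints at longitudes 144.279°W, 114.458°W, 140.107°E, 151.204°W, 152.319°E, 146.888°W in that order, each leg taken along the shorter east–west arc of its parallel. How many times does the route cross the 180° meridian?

Leg 1: -144.279° → -114.458°, shortest Δλ = 29.821° (east) — does not cross 180°.
Leg 2: -114.458° → +140.107°, shortest Δλ = -105.435° (west) — crosses 180°.
Leg 3: +140.107° → -151.204°, shortest Δλ = 68.689° (east) — crosses 180°.
Leg 4: -151.204° → +152.319°, shortest Δλ = -56.477° (west) — crosses 180°.
Leg 5: +152.319° → -146.888°, shortest Δλ = 60.793° (east) — crosses 180°.
Total crossings: 4.

4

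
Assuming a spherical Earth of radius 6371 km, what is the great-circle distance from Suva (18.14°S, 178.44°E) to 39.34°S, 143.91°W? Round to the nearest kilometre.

4315 km

Δλ = -143.91 − 178.44 = -322.35°; wrapped into (−180°, 180°]: 37.65°.
Δφ = -39.34 − -18.14 = -21.20°.
a = sin²(Δφ/2) + cos φ₁ · cos φ₂ · sin²(Δλ/2) = 0.110363.
c = 2·atan2(√a, √(1−a)) = 0.67729 rad → d = 6371·c ≈ 4315.02 km.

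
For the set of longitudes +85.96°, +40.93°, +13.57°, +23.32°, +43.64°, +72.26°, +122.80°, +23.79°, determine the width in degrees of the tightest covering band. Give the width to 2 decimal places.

Sort the longitudes: +13.57°, +23.32°, +23.79°, +40.93°, +43.64°, +72.26°, +85.96°, +122.80°.
Eastward gaps between consecutive values (wrapping around): 9.75°, 0.47°, 17.14°, 2.71°, 28.62°, 13.70°, 36.84°, 250.77°.
Largest gap = 250.77° ⇒ minimal covering band is its complement: 360° − 250.77° = 109.23°.
Band runs from +13.57° eastward to +122.80°.

109.23°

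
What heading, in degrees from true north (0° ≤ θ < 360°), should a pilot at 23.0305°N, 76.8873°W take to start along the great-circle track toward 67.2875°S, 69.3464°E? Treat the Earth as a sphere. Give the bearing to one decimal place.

163.5°

Δλ = 69.3464 − -76.8873 = 146.2337°.
θ = atan2( sin Δλ · cos φ₂ , cos φ₁ · sin φ₂ − sin φ₁ · cos φ₂ · cos Δλ )
  = atan2(0.21460, -0.72336) = 163.476° → normalised to [0°, 360°): 163.476°.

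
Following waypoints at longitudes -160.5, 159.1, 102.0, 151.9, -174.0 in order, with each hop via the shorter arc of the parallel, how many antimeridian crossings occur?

Leg 1: -160.5° → +159.1°, shortest Δλ = -40.4° (west) — crosses 180°.
Leg 2: +159.1° → +102.0°, shortest Δλ = -57.1° (west) — does not cross 180°.
Leg 3: +102.0° → +151.9°, shortest Δλ = 49.9° (east) — does not cross 180°.
Leg 4: +151.9° → -174.0°, shortest Δλ = 34.1° (east) — crosses 180°.
Total crossings: 2.

2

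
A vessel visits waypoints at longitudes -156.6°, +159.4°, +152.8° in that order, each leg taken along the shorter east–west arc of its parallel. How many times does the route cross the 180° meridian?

1

Leg 1: -156.6° → +159.4°, shortest Δλ = -44.0° (west) — crosses 180°.
Leg 2: +159.4° → +152.8°, shortest Δλ = -6.6° (west) — does not cross 180°.
Total crossings: 1.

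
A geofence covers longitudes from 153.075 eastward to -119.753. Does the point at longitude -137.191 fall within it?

Band width going east from +153.075° to -119.753°: ((-119.753 − 153.075) mod 360) = 87.172°.
Offset of -137.191° east of the west edge: ((-137.191 − 153.075) mod 360) = 69.734°.
69.734° ≤ 87.172° ⇒ inside.

Yes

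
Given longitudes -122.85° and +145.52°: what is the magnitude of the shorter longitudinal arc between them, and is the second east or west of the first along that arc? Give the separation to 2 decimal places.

91.63° west

Raw difference: 145.52 − -122.85 = 268.37°.
Normalise into (−180°, 180°]: 268.37° − 360° = -91.63°.
Negative ⇒ the second point lies to the west; separation 91.63°.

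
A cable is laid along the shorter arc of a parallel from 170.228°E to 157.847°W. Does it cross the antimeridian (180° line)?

Naïve |-157.847 − 170.228| = 328.075° > 180°, so the shorter arc goes the other way round — across 180°.
Signed shortest Δλ = ((-157.847 − 170.228 + 180) mod 360) − 180 = 31.925°.
Going east by 31.925° from +170.228° passes through 180° before reaching -157.847°.

Yes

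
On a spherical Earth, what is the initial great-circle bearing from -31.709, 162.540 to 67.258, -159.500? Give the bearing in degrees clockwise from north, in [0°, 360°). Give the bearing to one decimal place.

14.1°

Δλ = -159.500 − 162.540 = -322.040°; wrapped into (−180°, 180°]: 37.960°.
θ = atan2( sin Δλ · cos φ₂ , cos φ₁ · sin φ₂ − sin φ₁ · cos φ₂ · cos Δλ )
  = atan2(0.23779, 0.94479) = 14.127° → normalised to [0°, 360°): 14.127°.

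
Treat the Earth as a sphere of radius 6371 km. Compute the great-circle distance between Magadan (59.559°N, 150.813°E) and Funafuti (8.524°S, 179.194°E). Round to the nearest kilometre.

7979 km

Δλ = 179.194 − 150.813 = 28.381°.
Δφ = -8.524 − 59.559 = -68.083°.
a = sin²(Δφ/2) + cos φ₁ · cos φ₂ · sin²(Δλ/2) = 0.343480.
c = 2·atan2(√a, √(1−a)) = 1.25240 rad → d = 6371·c ≈ 7979.07 km.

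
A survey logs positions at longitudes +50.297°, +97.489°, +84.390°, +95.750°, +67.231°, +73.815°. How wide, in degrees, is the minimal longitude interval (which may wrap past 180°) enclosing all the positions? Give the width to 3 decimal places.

Sort the longitudes: +50.297°, +67.231°, +73.815°, +84.390°, +95.750°, +97.489°.
Eastward gaps between consecutive values (wrapping around): 16.934°, 6.584°, 10.575°, 11.360°, 1.739°, 312.808°.
Largest gap = 312.808° ⇒ minimal covering band is its complement: 360° − 312.808° = 47.192°.
Band runs from +50.297° eastward to +97.489°.

47.192°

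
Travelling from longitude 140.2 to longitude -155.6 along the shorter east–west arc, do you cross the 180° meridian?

Yes

Naïve |-155.6 − 140.2| = 295.8° > 180°, so the shorter arc goes the other way round — across 180°.
Signed shortest Δλ = ((-155.6 − 140.2 + 180) mod 360) − 180 = 64.2°.
Going east by 64.2° from +140.2° passes through 180° before reaching -155.6°.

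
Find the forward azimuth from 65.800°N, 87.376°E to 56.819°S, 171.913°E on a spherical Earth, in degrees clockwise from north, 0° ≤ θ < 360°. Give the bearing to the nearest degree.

126°

Δλ = 171.913 − 87.376 = 84.537°.
θ = atan2( sin Δλ · cos φ₂ , cos φ₁ · sin φ₂ − sin φ₁ · cos φ₂ · cos Δλ )
  = atan2(0.54480, -0.39061) = 125.640° → normalised to [0°, 360°): 125.640°.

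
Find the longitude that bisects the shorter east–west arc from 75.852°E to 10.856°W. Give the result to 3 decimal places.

32.498°E

Signed shortest Δλ from +75.852° to -10.856° is -86.708°.
Midpoint longitude = +75.852° + (-86.708°)/2 = +75.852° − 43.354° = +32.498°.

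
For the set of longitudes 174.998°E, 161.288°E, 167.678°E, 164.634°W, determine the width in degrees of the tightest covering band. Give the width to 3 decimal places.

34.078°

Sort the longitudes: -164.634°, +161.288°, +167.678°, +174.998°.
Eastward gaps between consecutive values (wrapping around): 325.922°, 6.390°, 7.320°, 20.368°.
Largest gap = 325.922° ⇒ minimal covering band is its complement: 360° − 325.922° = 34.078°.
Band runs from +161.288° eastward to -164.634°, crossing the antimeridian.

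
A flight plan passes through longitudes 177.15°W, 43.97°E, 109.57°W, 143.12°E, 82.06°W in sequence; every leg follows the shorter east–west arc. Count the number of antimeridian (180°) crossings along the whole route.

3

Leg 1: -177.15° → +43.97°, shortest Δλ = -138.88° (west) — crosses 180°.
Leg 2: +43.97° → -109.57°, shortest Δλ = -153.54° (west) — does not cross 180°.
Leg 3: -109.57° → +143.12°, shortest Δλ = -107.31° (west) — crosses 180°.
Leg 4: +143.12° → -82.06°, shortest Δλ = 134.82° (east) — crosses 180°.
Total crossings: 3.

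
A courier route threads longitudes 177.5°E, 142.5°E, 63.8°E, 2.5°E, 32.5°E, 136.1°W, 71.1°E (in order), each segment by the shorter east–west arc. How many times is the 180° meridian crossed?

Leg 1: +177.5° → +142.5°, shortest Δλ = -35.0° (west) — does not cross 180°.
Leg 2: +142.5° → +63.8°, shortest Δλ = -78.7° (west) — does not cross 180°.
Leg 3: +63.8° → +2.5°, shortest Δλ = -61.3° (west) — does not cross 180°.
Leg 4: +2.5° → +32.5°, shortest Δλ = 30.0° (east) — does not cross 180°.
Leg 5: +32.5° → -136.1°, shortest Δλ = -168.6° (west) — does not cross 180°.
Leg 6: -136.1° → +71.1°, shortest Δλ = -152.8° (west) — crosses 180°.
Total crossings: 1.

1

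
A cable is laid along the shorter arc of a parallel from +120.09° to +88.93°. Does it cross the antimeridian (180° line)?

Signed shortest Δλ = ((88.93 − 120.09 + 180) mod 360) − 180 = -31.16°.
Going west by 31.16° from +120.09° reaches +88.93° without touching 180°.

No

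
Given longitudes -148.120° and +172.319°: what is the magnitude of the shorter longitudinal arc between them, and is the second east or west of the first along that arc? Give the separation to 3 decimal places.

Raw difference: 172.319 − -148.120 = 320.439°.
Normalise into (−180°, 180°]: 320.439° − 360° = -39.561°.
Negative ⇒ the second point lies to the west; separation 39.561°.

39.561° west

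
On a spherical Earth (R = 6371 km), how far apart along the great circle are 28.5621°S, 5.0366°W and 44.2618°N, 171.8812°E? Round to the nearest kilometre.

18248 km

Δλ = 171.8812 − -5.0366 = 176.9178°.
Δφ = 44.2618 − -28.5621 = 72.8239°.
a = sin²(Δφ/2) + cos φ₁ · cos φ₂ · sin²(Δλ/2) = 0.980892.
c = 2·atan2(√a, √(1−a)) = 2.86424 rad → d = 6371·c ≈ 18248.06 km.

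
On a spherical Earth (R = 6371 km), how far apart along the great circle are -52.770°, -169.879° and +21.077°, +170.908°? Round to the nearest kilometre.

Δλ = 170.908 − -169.879 = 340.787°; wrapped into (−180°, 180°]: -19.213°.
Δφ = 21.077 − -52.770 = 73.847°.
a = sin²(Δφ/2) + cos φ₁ · cos φ₂ · sin²(Δλ/2) = 0.376620.
c = 2·atan2(√a, √(1−a)) = 1.32146 rad → d = 6371·c ≈ 8419.03 km.

8419 km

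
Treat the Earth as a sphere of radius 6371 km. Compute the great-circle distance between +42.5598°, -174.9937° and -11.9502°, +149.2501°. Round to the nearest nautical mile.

3818 nmi

Δλ = 149.2501 − -174.9937 = 324.2438°; wrapped into (−180°, 180°]: -35.7562°.
Δφ = -11.9502 − 42.5598 = -54.5100°.
a = sin²(Δφ/2) + cos φ₁ · cos φ₂ · sin²(Δλ/2) = 0.277633.
c = 2·atan2(√a, √(1−a)) = 1.10992 rad → d = 6371·c ≈ 7071.30 km ≈ 3818.19 nmi.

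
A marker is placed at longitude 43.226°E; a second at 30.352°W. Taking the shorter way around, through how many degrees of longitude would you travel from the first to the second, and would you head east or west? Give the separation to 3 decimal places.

Raw difference: -30.352 − 43.226 = -73.578°.
Normalise into (−180°, 180°]: -73.578° stays -73.578°.
Negative ⇒ the second point lies to the west; separation 73.578°.

73.578° west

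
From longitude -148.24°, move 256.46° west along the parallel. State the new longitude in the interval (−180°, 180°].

Start at -148.24°; shift −256.46° → -404.70°.
-404.70° lies outside (−180°, 180°]; add 360° → -44.70°.

-44.70°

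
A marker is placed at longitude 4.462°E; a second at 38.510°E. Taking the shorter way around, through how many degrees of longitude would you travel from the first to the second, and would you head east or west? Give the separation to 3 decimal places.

Raw difference: 38.510 − 4.462 = 34.048°.
Normalise into (−180°, 180°]: 34.048° stays 34.048°.
Positive ⇒ the second point lies to the east; separation 34.048°.

34.048° east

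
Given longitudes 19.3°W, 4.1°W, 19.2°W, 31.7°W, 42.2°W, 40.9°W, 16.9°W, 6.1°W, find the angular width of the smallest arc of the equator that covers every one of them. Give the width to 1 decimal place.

Sort the longitudes: -42.2°, -40.9°, -31.7°, -19.3°, -19.2°, -16.9°, -6.1°, -4.1°.
Eastward gaps between consecutive values (wrapping around): 1.3°, 9.2°, 12.4°, 0.1°, 2.3°, 10.8°, 2.0°, 321.9°.
Largest gap = 321.9° ⇒ minimal covering band is its complement: 360° − 321.9° = 38.1°.
Band runs from -42.2° eastward to -4.1°.

38.1°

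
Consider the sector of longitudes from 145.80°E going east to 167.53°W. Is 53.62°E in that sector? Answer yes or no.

No

Band width going east from +145.80° to -167.53°: ((-167.53 − 145.80) mod 360) = 46.67°.
Offset of +53.62° east of the west edge: ((53.62 − 145.80) mod 360) = 267.82°.
267.82° > 46.67° ⇒ outside.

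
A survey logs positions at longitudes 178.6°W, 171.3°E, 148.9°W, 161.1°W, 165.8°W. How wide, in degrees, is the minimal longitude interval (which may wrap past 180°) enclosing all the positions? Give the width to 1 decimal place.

Sort the longitudes: -178.6°, -165.8°, -161.1°, -148.9°, +171.3°.
Eastward gaps between consecutive values (wrapping around): 12.8°, 4.7°, 12.2°, 320.2°, 10.1°.
Largest gap = 320.2° ⇒ minimal covering band is its complement: 360° − 320.2° = 39.8°.
Band runs from +171.3° eastward to -148.9°, crossing the antimeridian.

39.8°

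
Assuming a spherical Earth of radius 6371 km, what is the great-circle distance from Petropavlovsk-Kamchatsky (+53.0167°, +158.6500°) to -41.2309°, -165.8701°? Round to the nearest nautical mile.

5950 nmi

Δλ = -165.8701 − 158.6500 = -324.5201°; wrapped into (−180°, 180°]: 35.4799°.
Δφ = -41.2309 − 53.0167 = -94.2476°.
a = sin²(Δφ/2) + cos φ₁ · cos φ₂ · sin²(Δλ/2) = 0.579037.
c = 2·atan2(√a, √(1−a)) = 1.72954 rad → d = 6371·c ≈ 11018.87 km ≈ 5949.71 nmi.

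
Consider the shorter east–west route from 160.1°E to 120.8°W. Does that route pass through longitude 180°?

Yes

Naïve |-120.8 − 160.1| = 280.9° > 180°, so the shorter arc goes the other way round — across 180°.
Signed shortest Δλ = ((-120.8 − 160.1 + 180) mod 360) − 180 = 79.1°.
Going east by 79.1° from +160.1° passes through 180° before reaching -120.8°.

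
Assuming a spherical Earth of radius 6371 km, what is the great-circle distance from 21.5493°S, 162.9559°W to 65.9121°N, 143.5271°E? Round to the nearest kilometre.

Δλ = 143.5271 − -162.9559 = 306.4830°; wrapped into (−180°, 180°]: -53.5170°.
Δφ = 65.9121 − -21.5493 = 87.4614°.
a = sin²(Δφ/2) + cos φ₁ · cos φ₂ · sin²(Δλ/2) = 0.554804.
c = 2·atan2(√a, √(1−a)) = 1.68062 rad → d = 6371·c ≈ 10707.26 km.

10707 km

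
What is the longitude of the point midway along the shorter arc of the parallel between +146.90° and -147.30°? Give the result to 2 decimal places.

Signed shortest Δλ from +146.90° to -147.30° is +65.80°.
Midpoint longitude = +146.90° + (+65.80°)/2 = +146.90° + 32.90° = +179.80°.
(The naïve average (+146.90 + -147.30)/2 = -0.2° is on the wrong side of the globe.)

+179.80°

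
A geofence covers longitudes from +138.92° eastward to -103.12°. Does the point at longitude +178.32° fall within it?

Band width going east from +138.92° to -103.12°: ((-103.12 − 138.92) mod 360) = 117.96°.
Offset of +178.32° east of the west edge: ((178.32 − 138.92) mod 360) = 39.40°.
39.40° ≤ 117.96° ⇒ inside.

Yes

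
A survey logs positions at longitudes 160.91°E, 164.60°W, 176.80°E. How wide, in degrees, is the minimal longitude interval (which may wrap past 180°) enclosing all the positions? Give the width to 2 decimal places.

34.49°

Sort the longitudes: -164.60°, +160.91°, +176.80°.
Eastward gaps between consecutive values (wrapping around): 325.51°, 15.89°, 18.60°.
Largest gap = 325.51° ⇒ minimal covering band is its complement: 360° − 325.51° = 34.49°.
Band runs from +160.91° eastward to -164.60°, crossing the antimeridian.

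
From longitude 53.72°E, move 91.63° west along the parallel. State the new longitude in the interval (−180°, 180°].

Start at +53.72°; shift −91.63° → -37.91°.
-37.91° already lies in (−180°, 180°].

37.91°W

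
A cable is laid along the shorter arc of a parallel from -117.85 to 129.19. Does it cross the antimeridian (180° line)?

Yes

Naïve |129.19 − -117.85| = 247.04° > 180°, so the shorter arc goes the other way round — across 180°.
Signed shortest Δλ = ((129.19 − -117.85 + 180) mod 360) − 180 = -112.96°.
Going west by 112.96° from -117.85° passes through 180° before reaching +129.19°.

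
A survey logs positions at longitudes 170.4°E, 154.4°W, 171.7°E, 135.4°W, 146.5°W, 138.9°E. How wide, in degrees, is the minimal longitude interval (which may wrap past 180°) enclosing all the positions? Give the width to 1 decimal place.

Sort the longitudes: -154.4°, -146.5°, -135.4°, +138.9°, +170.4°, +171.7°.
Eastward gaps between consecutive values (wrapping around): 7.9°, 11.1°, 274.3°, 31.5°, 1.3°, 33.9°.
Largest gap = 274.3° ⇒ minimal covering band is its complement: 360° − 274.3° = 85.7°.
Band runs from +138.9° eastward to -135.4°, crossing the antimeridian.

85.7°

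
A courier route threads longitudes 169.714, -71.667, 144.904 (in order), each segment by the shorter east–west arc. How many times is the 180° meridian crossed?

Leg 1: +169.714° → -71.667°, shortest Δλ = 118.619° (east) — crosses 180°.
Leg 2: -71.667° → +144.904°, shortest Δλ = -143.429° (west) — crosses 180°.
Total crossings: 2.

2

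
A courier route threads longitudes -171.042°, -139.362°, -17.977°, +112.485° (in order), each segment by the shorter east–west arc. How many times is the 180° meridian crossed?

Leg 1: -171.042° → -139.362°, shortest Δλ = 31.68° (east) — does not cross 180°.
Leg 2: -139.362° → -17.977°, shortest Δλ = 121.385° (east) — does not cross 180°.
Leg 3: -17.977° → +112.485°, shortest Δλ = 130.462° (east) — does not cross 180°.
Total crossings: 0.

0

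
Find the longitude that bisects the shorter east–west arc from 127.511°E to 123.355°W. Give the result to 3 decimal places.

177.922°W

Signed shortest Δλ from +127.511° to -123.355° is +109.134°.
Midpoint longitude = +127.511° + (+109.134°)/2 = +127.511° + 54.567° = +182.078°.
Normalise into (−180°, 180°]: -177.922°.
(The naïve average (+127.511 + -123.355)/2 = 2.078° is on the wrong side of the globe.)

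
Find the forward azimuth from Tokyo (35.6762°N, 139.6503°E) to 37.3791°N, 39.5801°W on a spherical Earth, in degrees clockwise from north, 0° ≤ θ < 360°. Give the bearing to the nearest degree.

359°

Δλ = -39.5801 − 139.6503 = -179.2304°.
θ = atan2( sin Δλ · cos φ₂ , cos φ₁ · sin φ₂ − sin φ₁ · cos φ₂ · cos Δλ )
  = atan2(-0.01067, 0.95654) = -0.639° → normalised to [0°, 360°): 359.361°.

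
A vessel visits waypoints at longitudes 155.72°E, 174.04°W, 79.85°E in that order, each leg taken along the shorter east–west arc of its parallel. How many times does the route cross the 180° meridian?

Leg 1: +155.72° → -174.04°, shortest Δλ = 30.24° (east) — crosses 180°.
Leg 2: -174.04° → +79.85°, shortest Δλ = -106.11° (west) — crosses 180°.
Total crossings: 2.

2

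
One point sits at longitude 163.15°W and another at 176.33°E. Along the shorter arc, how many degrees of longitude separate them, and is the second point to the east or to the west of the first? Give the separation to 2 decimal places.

Raw difference: 176.33 − -163.15 = 339.48°.
Normalise into (−180°, 180°]: 339.48° − 360° = -20.52°.
Negative ⇒ the second point lies to the west; separation 20.52°.

20.52° west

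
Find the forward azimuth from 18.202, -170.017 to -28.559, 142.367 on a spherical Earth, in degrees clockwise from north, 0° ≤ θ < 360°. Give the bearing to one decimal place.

225.4°

Δλ = 142.367 − -170.017 = 312.384°; wrapped into (−180°, 180°]: -47.616°.
θ = atan2( sin Δλ · cos φ₂ , cos φ₁ · sin φ₂ − sin φ₁ · cos φ₂ · cos Δλ )
  = atan2(-0.64877, -0.63909) = -134.569° → normalised to [0°, 360°): 225.431°.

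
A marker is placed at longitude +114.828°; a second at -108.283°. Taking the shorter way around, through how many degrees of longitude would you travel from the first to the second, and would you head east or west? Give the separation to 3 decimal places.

136.889° east

Raw difference: -108.283 − 114.828 = -223.111°.
Normalise into (−180°, 180°]: -223.111° + 360° = 136.889°.
Positive ⇒ the second point lies to the east; separation 136.889°.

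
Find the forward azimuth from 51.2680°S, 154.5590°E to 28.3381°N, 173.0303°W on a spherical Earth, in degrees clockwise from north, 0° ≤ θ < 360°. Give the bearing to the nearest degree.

28°

Δλ = -173.0303 − 154.5590 = -327.5893°; wrapped into (−180°, 180°]: 32.4107°.
θ = atan2( sin Δλ · cos φ₂ , cos φ₁ · sin φ₂ − sin φ₁ · cos φ₂ · cos Δλ )
  = atan2(0.47175, 0.87664) = 28.286° → normalised to [0°, 360°): 28.286°.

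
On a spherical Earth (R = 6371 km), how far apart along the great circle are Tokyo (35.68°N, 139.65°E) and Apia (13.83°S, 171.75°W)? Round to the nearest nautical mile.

4055 nmi

Δλ = -171.75 − 139.65 = -311.40°; wrapped into (−180°, 180°]: 48.60°.
Δφ = -13.83 − 35.68 = -49.51°.
a = sin²(Δφ/2) + cos φ₁ · cos φ₂ · sin²(Δλ/2) = 0.308911.
c = 2·atan2(√a, √(1−a)) = 1.17864 rad → d = 6371·c ≈ 7509.14 km ≈ 4054.61 nmi.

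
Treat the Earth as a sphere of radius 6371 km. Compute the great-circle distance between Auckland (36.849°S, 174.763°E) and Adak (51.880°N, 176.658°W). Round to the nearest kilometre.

Δλ = -176.658 − 174.763 = -351.421°; wrapped into (−180°, 180°]: 8.579°.
Δφ = 51.880 − -36.849 = 88.729°.
a = sin²(Δφ/2) + cos φ₁ · cos φ₂ · sin²(Δλ/2) = 0.491673.
c = 2·atan2(√a, √(1−a)) = 1.55414 rad → d = 6371·c ≈ 9901.43 km.

9901 km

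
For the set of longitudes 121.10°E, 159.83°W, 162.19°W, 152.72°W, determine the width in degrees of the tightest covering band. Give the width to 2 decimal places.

Sort the longitudes: -162.19°, -159.83°, -152.72°, +121.10°.
Eastward gaps between consecutive values (wrapping around): 2.36°, 7.11°, 273.82°, 76.71°.
Largest gap = 273.82° ⇒ minimal covering band is its complement: 360° − 273.82° = 86.18°.
Band runs from +121.10° eastward to -152.72°, crossing the antimeridian.

86.18°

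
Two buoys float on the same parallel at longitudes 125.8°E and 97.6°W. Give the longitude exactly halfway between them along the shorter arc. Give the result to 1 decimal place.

Signed shortest Δλ from +125.8° to -97.6° is +136.6°.
Midpoint longitude = +125.8° + (+136.6°)/2 = +125.8° + 68.3° = +194.1°.
Normalise into (−180°, 180°]: -165.9°.
(The naïve average (+125.8 + -97.6)/2 = 14.1° is on the wrong side of the globe.)

165.9°W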